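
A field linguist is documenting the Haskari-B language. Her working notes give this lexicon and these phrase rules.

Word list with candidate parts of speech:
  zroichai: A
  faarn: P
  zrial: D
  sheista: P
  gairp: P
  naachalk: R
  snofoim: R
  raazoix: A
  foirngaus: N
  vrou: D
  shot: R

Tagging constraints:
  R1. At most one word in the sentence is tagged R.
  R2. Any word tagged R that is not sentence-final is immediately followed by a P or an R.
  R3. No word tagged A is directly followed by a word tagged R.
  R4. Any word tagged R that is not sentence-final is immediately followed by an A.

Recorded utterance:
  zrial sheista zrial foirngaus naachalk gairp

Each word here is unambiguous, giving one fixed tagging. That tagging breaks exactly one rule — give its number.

Fixed tagging: D P D N R P.
Rule check: R1 ok, R2 ok, R3 ok, R4 fails.
Only rule 4 fails.

4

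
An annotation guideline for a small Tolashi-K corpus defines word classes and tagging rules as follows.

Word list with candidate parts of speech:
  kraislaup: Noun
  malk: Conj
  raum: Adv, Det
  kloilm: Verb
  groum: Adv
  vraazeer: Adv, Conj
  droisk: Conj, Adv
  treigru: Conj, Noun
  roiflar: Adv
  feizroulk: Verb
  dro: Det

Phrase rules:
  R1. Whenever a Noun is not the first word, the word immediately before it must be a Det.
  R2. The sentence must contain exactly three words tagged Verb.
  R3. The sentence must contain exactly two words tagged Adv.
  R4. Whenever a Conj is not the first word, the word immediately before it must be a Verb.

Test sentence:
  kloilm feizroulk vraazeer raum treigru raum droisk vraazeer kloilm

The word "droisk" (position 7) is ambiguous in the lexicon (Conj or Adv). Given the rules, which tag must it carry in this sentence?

Adv

Candidates per position — 1:kloilm {Verb}; 2:feizroulk {Verb}; 3:vraazeer {Adv,Conj}; 4:raum {Adv,Det}; 5:treigru {Conj,Noun}; 6:raum {Adv,Det}; 7:droisk {Conj,Adv}; 8:vraazeer {Adv,Conj}; 9:kloilm {Verb}.
At position 5, choosing Conj makes rule 4 impossible to satisfy; hence Noun.
At position 7, choosing Conj makes rule 4 impossible to satisfy; hence Adv.
At position 8, choosing Conj makes rule 4 impossible to satisfy; hence Adv.
At position 3, choosing Adv makes rule 3 impossible to satisfy; hence Conj.
At position 4, choosing Adv makes rule 1 impossible to satisfy; hence Det.
At position 6, choosing Adv makes rule 3 impossible to satisfy; hence Det.
The only consistent sequence is: Verb Verb Conj Det Noun Det Adv Adv Verb.
Verifying each rule — rule 1 holds; rule 2 holds; rule 3 holds; rule 4 holds.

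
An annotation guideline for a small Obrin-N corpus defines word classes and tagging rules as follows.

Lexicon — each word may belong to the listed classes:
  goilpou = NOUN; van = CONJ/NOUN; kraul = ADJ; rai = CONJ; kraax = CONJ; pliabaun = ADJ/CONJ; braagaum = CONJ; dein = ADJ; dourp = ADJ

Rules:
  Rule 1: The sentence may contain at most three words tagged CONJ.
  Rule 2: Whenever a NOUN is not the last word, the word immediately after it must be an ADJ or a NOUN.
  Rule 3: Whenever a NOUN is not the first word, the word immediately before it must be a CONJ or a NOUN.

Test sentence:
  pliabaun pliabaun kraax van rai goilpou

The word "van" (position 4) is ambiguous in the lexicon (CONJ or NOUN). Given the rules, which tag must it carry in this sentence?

CONJ

Candidates per position — 1:pliabaun {ADJ,CONJ}; 2:pliabaun {ADJ,CONJ}; 3:kraax {CONJ}; 4:van {CONJ,NOUN}; 5:rai {CONJ}; 6:goilpou {NOUN}.
Word 4 cannot be NOUN — rule 2 would then fail for every completion. It is CONJ.
Word 1 cannot be CONJ — rule 1 would then fail for every completion. It is ADJ.
Word 2 cannot be CONJ — rule 1 would then fail for every completion. It is ADJ.
That leaves exactly one tagging: ADJ ADJ CONJ CONJ CONJ NOUN.
Check: rule 1 holds; rule 2 holds; rule 3 holds.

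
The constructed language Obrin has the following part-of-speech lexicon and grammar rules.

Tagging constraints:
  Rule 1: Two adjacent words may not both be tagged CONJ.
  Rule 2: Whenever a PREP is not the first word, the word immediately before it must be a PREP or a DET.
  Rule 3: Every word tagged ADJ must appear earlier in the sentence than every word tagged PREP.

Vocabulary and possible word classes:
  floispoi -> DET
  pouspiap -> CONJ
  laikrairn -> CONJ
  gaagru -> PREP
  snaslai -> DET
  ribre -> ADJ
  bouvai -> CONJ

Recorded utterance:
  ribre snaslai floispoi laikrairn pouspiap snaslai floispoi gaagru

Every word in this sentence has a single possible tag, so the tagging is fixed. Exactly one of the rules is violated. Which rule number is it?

1

Fixed tagging: ADJ DET DET CONJ CONJ DET DET PREP.
Rule check: R1 violated, R2 holds, R3 holds.
Only rule 1 fails.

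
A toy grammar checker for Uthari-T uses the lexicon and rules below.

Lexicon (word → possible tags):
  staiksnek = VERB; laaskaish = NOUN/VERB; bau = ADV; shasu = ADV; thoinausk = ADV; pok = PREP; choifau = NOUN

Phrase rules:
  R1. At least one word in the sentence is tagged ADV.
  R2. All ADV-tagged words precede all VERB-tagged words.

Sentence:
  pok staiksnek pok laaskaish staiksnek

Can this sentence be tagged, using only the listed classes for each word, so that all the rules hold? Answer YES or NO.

Candidates per position — 1:pok {PREP}; 2:staiksnek {VERB}; 3:pok {PREP}; 4:laaskaish {NOUN,VERB}; 5:staiksnek {VERB}.
Rule 1 cannot be satisfied by any choice of tags from the lexicon.
So there is no consistent tagging.

NO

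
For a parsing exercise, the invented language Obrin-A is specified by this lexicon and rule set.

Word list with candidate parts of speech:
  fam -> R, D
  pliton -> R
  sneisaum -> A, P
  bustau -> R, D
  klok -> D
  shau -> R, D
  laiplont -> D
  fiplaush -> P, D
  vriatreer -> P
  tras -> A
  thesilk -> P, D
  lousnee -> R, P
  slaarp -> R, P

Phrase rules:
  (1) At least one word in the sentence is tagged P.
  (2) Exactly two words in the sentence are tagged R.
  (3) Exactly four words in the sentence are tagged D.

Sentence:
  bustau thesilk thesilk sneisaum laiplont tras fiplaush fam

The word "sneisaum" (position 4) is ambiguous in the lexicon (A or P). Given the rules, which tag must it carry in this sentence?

Candidates per position — 1:bustau {R,D}; 2:thesilk {P,D}; 3:thesilk {P,D}; 4:sneisaum {A,P}; 5:laiplont {D}; 6:tras {A}; 7:fiplaush {P,D}; 8:fam {R,D}.
If word 1 were D, no tagging could satisfy rule 2; so word 1 is R.
If word 8 were D, no tagging could satisfy rule 2; so word 8 is R.
If word 2 were P, no tagging could satisfy rule 3; so word 2 is D.
If word 3 were P, no tagging could satisfy rule 3; so word 3 is D.
If word 7 were P, no tagging could satisfy rule 3; so word 7 is D.
If word 4 were A, no tagging could satisfy rule 1; so word 4 is P.
That leaves exactly one tagging: R D D P D A D R.
Check: rule 1 ✓; rule 2 ✓; rule 3 ✓.

P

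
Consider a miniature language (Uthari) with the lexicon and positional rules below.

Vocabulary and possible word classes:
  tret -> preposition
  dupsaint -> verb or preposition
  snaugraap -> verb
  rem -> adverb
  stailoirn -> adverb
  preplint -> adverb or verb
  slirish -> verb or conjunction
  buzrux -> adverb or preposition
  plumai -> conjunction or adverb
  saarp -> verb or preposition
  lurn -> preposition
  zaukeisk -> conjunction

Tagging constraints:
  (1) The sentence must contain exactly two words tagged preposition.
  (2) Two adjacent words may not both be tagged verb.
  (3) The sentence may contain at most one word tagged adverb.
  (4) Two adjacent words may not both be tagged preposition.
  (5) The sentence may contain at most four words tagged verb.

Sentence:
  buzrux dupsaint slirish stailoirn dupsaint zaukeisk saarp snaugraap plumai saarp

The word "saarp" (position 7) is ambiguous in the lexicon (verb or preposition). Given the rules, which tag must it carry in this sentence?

Candidates per position — 1:buzrux {adverb,preposition}; 2:dupsaint {verb,preposition}; 3:slirish {verb,conjunction}; 4:stailoirn {adverb}; 5:dupsaint {verb,preposition}; 6:zaukeisk {conjunction}; 7:saarp {verb,preposition}; 8:snaugraap {verb}; 9:plumai {conjunction,adverb}; 10:saarp {verb,preposition}.
Position 1: adverb is ruled out by rule 3; that leaves preposition.
Position 2: preposition is ruled out by rule 4; that leaves verb.
Position 3: verb is ruled out by rule 2; that leaves conjunction.
Position 7: verb is ruled out by rule 2; that leaves preposition.
Position 9: adverb is ruled out by rule 3; that leaves conjunction.
Position 10: preposition is ruled out by rule 1; that leaves verb.
Position 5: preposition is ruled out by rule 1; that leaves verb.
The unique satisfying tagging is: preposition verb conjunction adverb verb conjunction preposition verb conjunction verb.
Verifying each rule — rule 1 ok; rule 2 ok; rule 3 ok; rule 4 ok; rule 5 ok.

preposition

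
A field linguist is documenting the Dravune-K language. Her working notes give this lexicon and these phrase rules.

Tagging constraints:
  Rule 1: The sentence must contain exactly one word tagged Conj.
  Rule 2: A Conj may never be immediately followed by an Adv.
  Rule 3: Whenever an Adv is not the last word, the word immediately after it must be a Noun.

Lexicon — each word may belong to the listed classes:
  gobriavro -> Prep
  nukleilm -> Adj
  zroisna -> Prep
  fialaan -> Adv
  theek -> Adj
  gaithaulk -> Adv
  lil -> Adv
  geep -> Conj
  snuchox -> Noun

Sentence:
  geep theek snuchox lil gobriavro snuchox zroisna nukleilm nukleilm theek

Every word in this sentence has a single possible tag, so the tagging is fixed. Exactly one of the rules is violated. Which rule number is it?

Fixed tagging: Conj Adj Noun Adv Prep Noun Prep Adj Adj Adj.
Checking each rule: R1 holds, R2 holds, R3 violated.
Only rule 3 fails.

3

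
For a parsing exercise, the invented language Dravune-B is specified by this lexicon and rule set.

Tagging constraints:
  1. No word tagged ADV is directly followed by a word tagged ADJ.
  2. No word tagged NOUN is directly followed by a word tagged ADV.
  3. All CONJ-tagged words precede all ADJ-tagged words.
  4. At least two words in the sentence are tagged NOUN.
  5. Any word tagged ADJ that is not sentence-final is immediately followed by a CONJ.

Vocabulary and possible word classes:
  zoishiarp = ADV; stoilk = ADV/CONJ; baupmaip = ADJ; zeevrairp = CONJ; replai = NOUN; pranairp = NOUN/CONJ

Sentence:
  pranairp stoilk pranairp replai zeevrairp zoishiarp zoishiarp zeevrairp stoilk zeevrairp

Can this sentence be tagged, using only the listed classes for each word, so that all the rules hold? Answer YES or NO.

Candidates per position — 1:pranairp {NOUN,CONJ}; 2:stoilk {ADV,CONJ}; 3:pranairp {NOUN,CONJ}; 4:replai {NOUN}; 5:zeevrairp {CONJ}; 6:zoishiarp {ADV}; 7:zoishiarp {ADV}; 8:zeevrairp {CONJ}; 9:stoilk {ADV,CONJ}; 10:zeevrairp {CONJ}.
One satisfying assignment: CONJ CONJ NOUN NOUN CONJ ADV ADV CONJ ADV CONJ.
Verifying each rule — rule 1 holds; rule 2 holds; rule 3 holds; rule 4 holds; rule 5 holds.

YES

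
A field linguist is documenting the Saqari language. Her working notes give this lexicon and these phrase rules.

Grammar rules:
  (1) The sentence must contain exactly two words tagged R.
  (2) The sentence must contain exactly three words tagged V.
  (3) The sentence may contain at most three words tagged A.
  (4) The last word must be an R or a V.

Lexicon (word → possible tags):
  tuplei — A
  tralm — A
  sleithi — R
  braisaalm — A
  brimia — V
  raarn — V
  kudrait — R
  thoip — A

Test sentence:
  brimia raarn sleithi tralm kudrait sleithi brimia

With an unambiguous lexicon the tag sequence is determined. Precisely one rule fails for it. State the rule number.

1

Fixed tagging: V V R A R R V.
Applying the rules: R1 fail, R2 pass, R3 pass, R4 pass.
Only rule 1 fails.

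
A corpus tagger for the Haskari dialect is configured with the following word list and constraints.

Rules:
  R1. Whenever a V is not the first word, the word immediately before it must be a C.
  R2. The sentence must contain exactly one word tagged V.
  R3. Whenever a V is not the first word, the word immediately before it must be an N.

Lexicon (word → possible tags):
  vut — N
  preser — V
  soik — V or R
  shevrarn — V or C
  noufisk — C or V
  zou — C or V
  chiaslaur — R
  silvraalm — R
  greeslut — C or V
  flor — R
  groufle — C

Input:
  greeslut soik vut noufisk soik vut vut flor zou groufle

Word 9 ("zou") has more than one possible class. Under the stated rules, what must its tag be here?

Candidates per position — 1:greeslut {C,V}; 2:soik {V,R}; 3:vut {N}; 4:noufisk {C,V}; 5:soik {V,R}; 6:vut {N}; 7:vut {N}; 8:flor {R}; 9:zou {C,V}; 10:groufle {C}.
At position 2, choosing V makes rule 3 impossible to satisfy; hence R.
At position 4, choosing V makes rule 1 impossible to satisfy; hence C.
At position 5, choosing V makes rule 3 impossible to satisfy; hence R.
At position 9, choosing V makes rule 1 impossible to satisfy; hence C.
At position 1, choosing C makes rule 2 impossible to satisfy; hence V.
The unique satisfying tagging is: V R N C R N N R C C.
Verifying each rule — rule 1 ok; rule 2 ok; rule 3 ok.

C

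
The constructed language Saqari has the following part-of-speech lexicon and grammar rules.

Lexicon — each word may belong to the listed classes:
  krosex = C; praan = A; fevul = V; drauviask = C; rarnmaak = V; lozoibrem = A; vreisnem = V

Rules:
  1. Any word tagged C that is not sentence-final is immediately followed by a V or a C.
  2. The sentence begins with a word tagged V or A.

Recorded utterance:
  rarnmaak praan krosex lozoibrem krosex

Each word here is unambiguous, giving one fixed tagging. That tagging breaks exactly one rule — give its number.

1

Fixed tagging: V A C A C.
Rule check: R1 fails, R2 ok.
Only rule 1 fails.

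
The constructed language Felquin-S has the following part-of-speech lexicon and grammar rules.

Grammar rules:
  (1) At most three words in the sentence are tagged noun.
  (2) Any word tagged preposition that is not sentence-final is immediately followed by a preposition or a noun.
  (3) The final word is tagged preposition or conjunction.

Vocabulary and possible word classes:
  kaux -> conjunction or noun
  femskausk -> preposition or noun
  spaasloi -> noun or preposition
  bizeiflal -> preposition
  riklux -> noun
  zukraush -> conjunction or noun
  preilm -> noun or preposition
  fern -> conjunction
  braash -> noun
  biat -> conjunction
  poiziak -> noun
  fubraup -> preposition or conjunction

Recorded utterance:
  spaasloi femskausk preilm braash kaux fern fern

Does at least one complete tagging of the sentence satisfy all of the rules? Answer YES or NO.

Candidates per position — 1:spaasloi {noun,preposition}; 2:femskausk {preposition,noun}; 3:preilm {noun,preposition}; 4:braash {noun}; 5:kaux {conjunction,noun}; 6:fern {conjunction}; 7:fern {conjunction}.
One satisfying assignment: preposition preposition noun noun noun conjunction conjunction.
Check: rule 1 satisfied; rule 2 satisfied; rule 3 satisfied.

YES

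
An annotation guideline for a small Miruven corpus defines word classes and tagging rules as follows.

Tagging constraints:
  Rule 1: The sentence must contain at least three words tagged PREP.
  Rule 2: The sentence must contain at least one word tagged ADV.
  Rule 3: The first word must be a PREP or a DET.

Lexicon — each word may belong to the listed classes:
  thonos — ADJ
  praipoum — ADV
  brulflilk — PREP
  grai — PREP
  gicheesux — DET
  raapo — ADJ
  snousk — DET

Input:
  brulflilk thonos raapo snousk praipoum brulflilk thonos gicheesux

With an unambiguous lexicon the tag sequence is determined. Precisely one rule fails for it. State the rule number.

Fixed tagging: PREP ADJ ADJ DET ADV PREP ADJ DET.
Applying the rules: R1 fail, R2 pass, R3 pass.
Only rule 1 fails.

1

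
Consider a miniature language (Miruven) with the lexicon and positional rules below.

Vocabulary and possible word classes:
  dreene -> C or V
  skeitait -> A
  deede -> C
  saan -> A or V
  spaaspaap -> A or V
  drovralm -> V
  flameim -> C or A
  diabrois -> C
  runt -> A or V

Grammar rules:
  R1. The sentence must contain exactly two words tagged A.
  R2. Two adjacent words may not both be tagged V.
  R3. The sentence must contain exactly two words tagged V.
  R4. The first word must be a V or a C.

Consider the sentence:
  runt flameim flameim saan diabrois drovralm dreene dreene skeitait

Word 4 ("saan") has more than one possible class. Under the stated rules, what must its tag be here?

Candidates per position — 1:runt {A,V}; 2:flameim {C,A}; 3:flameim {C,A}; 4:saan {A,V}; 5:diabrois {C}; 6:drovralm {V}; 7:dreene {C,V}; 8:dreene {C,V}; 9:skeitait {A}.
Position 1: tagging it A would leave rule 4 unsatisfiable, so it must be V.
Position 4: tagging it V would leave rule 3 unsatisfiable, so it must be A.
Position 7: tagging it V would leave rule 2 unsatisfiable, so it must be C.
Position 8: tagging it V would leave rule 3 unsatisfiable, so it must be C.
Position 2: tagging it A would leave rule 1 unsatisfiable, so it must be C.
Position 3: tagging it A would leave rule 1 unsatisfiable, so it must be C.
The only consistent sequence is: V C C A C V C C A.
Check: rule 1 ✓; rule 2 ✓; rule 3 ✓; rule 4 ✓.

A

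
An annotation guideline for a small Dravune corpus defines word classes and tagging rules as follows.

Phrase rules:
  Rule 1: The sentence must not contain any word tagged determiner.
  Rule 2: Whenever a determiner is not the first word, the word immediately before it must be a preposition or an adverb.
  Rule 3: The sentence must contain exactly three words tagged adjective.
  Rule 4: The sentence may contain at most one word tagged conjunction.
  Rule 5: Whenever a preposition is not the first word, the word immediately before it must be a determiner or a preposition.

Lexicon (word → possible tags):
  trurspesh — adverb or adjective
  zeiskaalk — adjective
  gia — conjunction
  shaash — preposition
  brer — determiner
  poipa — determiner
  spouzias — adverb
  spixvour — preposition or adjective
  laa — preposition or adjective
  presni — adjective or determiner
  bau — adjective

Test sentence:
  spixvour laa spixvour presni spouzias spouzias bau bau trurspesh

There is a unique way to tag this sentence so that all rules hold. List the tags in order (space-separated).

preposition preposition preposition adjective adverb adverb adjective adjective adverb

Candidates per position — 1:spixvour {preposition,adjective}; 2:laa {preposition,adjective}; 3:spixvour {preposition,adjective}; 4:presni {adjective,determiner}; 5:spouzias {adverb}; 6:spouzias {adverb}; 7:bau {adjective}; 8:bau {adjective}; 9:trurspesh {adverb,adjective}.
Position 4: determiner is ruled out by rule 1; that leaves adjective.
Position 9: adjective is ruled out by rule 3; that leaves adverb.
Position 1: adjective is ruled out by rule 3; that leaves preposition.
Position 2: adjective is ruled out by rule 3; that leaves preposition.
Position 3: adjective is ruled out by rule 3; that leaves preposition.
So the tagging must be: preposition preposition preposition adjective adverb adverb adjective adjective adverb.
Check: rule 1 ✓; rule 2 ✓; rule 3 ✓; rule 4 ✓; rule 5 ✓.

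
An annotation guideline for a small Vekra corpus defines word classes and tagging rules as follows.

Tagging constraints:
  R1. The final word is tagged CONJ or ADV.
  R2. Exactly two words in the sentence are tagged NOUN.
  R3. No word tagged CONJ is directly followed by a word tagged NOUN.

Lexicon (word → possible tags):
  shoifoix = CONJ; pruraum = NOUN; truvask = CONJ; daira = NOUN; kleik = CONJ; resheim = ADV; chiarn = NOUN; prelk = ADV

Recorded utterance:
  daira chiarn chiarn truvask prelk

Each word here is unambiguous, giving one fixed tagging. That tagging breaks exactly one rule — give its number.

Fixed tagging: NOUN NOUN NOUN CONJ ADV.
Rule check: R1 holds, R2 violated, R3 holds.
Only rule 2 fails.

2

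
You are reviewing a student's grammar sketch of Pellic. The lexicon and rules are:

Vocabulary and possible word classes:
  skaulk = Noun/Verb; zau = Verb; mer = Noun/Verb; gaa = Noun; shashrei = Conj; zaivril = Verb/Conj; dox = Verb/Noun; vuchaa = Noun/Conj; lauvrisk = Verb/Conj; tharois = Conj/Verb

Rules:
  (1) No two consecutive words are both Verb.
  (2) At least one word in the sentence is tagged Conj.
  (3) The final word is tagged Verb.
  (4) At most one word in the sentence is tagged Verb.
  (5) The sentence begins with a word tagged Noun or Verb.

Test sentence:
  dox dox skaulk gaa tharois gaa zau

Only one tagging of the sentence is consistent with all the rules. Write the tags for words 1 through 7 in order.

Noun Noun Noun Noun Conj Noun Verb

Candidates per position — 1:dox {Verb,Noun}; 2:dox {Verb,Noun}; 3:skaulk {Noun,Verb}; 4:gaa {Noun}; 5:tharois {Conj,Verb}; 6:gaa {Noun}; 7:zau {Verb}.
Word 1 cannot be Verb — rule 4 would then fail for every completion. It is Noun.
Word 2 cannot be Verb — rule 4 would then fail for every completion. It is Noun.
Word 3 cannot be Verb — rule 4 would then fail for every completion. It is Noun.
Word 5 cannot be Verb — rule 2 would then fail for every completion. It is Conj.
The only consistent sequence is: Noun Noun Noun Noun Conj Noun Verb.
Checking: rule 1 satisfied; rule 2 satisfied; rule 3 satisfied; rule 4 satisfied; rule 5 satisfied.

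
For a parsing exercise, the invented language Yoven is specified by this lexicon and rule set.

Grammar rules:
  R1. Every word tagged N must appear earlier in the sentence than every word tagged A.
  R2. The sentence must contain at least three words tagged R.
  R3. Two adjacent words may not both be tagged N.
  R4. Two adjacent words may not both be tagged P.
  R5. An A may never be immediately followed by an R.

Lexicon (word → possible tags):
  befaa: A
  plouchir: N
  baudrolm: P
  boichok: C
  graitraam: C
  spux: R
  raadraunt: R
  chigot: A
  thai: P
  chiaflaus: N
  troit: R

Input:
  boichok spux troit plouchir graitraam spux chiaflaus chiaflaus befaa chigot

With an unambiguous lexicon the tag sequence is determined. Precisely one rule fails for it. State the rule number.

3

Fixed tagging: C R R N C R N N A A.
Checking each rule: R1 ✓, R2 ✓, R3 ✗, R4 ✓, R5 ✓.
Only rule 3 fails.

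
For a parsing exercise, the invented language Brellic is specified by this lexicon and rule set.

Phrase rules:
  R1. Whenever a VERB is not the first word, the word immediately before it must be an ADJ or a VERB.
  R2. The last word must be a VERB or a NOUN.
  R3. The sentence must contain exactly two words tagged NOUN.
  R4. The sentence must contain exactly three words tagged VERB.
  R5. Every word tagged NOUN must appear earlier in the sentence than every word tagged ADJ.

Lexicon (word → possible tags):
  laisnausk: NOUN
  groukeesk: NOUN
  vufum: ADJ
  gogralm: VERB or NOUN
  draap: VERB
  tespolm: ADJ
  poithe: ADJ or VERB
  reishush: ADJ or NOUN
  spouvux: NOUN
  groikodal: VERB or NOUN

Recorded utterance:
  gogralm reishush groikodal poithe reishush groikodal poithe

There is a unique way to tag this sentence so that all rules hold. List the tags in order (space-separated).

VERB NOUN NOUN ADJ ADJ VERB VERB

Candidates per position — 1:gogralm {VERB,NOUN}; 2:reishush {ADJ,NOUN}; 3:groikodal {VERB,NOUN}; 4:poithe {ADJ,VERB}; 5:reishush {ADJ,NOUN}; 6:groikodal {VERB,NOUN}; 7:poithe {ADJ,VERB}.
Position 7: tagging it ADJ would leave rule 2 unsatisfiable, so it must be VERB.
Position 5: tagging it NOUN would leave rule 1 unsatisfiable, so it must be ADJ.
Position 6: tagging it NOUN would leave rule 1 unsatisfiable, so it must be VERB.
The remaining ambiguous positions (1, 2, 3, 4) are resolved jointly — only one combination satisfies every rule.
The unique satisfying tagging is: VERB NOUN NOUN ADJ ADJ VERB VERB.
Rule-by-rule: rule 1 ok; rule 2 ok; rule 3 ok; rule 4 ok; rule 5 ok.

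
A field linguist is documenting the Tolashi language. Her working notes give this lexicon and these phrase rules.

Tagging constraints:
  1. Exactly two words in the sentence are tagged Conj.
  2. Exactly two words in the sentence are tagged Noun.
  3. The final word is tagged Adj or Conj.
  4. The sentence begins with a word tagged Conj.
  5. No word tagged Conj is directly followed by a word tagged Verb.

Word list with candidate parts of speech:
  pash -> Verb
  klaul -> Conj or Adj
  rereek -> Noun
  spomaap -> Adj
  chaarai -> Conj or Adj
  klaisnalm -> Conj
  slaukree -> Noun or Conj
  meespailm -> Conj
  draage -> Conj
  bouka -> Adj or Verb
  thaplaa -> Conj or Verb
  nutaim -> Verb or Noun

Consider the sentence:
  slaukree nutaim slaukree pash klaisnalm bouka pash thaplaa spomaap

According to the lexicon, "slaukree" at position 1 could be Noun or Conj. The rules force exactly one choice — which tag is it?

Conj

Candidates per position — 1:slaukree {Noun,Conj}; 2:nutaim {Verb,Noun}; 3:slaukree {Noun,Conj}; 4:pash {Verb}; 5:klaisnalm {Conj}; 6:bouka {Adj,Verb}; 7:pash {Verb}; 8:thaplaa {Conj,Verb}; 9:spomaap {Adj}.
Position 1: Noun is ruled out by rule 4; that leaves Conj.
Position 2: Verb is ruled out by rule 2; that leaves Noun.
Position 3: Conj is ruled out by rule 1; that leaves Noun.
Position 6: Verb is ruled out by rule 5; that leaves Adj.
Position 8: Conj is ruled out by rule 1; that leaves Verb.
The unique satisfying tagging is: Conj Noun Noun Verb Conj Adj Verb Verb Adj.
Verifying each rule — rule 1 ✓; rule 2 ✓; rule 3 ✓; rule 4 ✓; rule 5 ✓.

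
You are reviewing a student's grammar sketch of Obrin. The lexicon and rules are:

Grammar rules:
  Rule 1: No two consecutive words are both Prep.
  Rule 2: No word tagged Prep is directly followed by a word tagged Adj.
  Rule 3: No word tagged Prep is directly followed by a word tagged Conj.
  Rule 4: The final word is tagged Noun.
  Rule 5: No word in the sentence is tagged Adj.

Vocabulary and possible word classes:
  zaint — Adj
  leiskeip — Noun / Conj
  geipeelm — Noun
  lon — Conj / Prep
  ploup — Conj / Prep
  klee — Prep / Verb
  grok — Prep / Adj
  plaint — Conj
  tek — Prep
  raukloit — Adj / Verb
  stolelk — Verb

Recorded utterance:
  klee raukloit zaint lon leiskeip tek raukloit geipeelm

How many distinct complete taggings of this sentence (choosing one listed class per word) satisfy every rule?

Candidates per position — 1:klee {Prep,Verb}; 2:raukloit {Adj,Verb}; 3:zaint {Adj}; 4:lon {Conj,Prep}; 5:leiskeip {Noun,Conj}; 6:tek {Prep}; 7:raukloit {Adj,Verb}; 8:geipeelm {Noun}.
There are 32 candidate sequences in total.
Rule 5 cannot be satisfied by any choice of tags from the lexicon.
So there is no consistent tagging.
Count = 0.

0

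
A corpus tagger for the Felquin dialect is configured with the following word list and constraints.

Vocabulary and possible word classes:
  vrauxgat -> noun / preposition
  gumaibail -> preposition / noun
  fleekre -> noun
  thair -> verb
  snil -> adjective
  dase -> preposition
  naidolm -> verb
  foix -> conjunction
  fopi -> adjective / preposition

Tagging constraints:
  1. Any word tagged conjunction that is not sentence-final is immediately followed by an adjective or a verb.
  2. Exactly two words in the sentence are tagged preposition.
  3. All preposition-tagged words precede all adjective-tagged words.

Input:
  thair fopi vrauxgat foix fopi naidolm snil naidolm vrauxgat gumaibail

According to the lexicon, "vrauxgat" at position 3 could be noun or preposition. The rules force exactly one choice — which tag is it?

preposition

Candidates per position — 1:thair {verb}; 2:fopi {adjective,preposition}; 3:vrauxgat {noun,preposition}; 4:foix {conjunction}; 5:fopi {adjective,preposition}; 6:naidolm {verb}; 7:snil {adjective}; 8:naidolm {verb}; 9:vrauxgat {noun,preposition}; 10:gumaibail {preposition,noun}.
Position 5: preposition is ruled out by rule 1; that leaves adjective.
Position 9: preposition is ruled out by rule 3; that leaves noun.
Position 10: preposition is ruled out by rule 3; that leaves noun.
Position 2: adjective is ruled out by rule 2; that leaves preposition.
Position 3: noun is ruled out by rule 2; that leaves preposition.
So the tagging must be: verb preposition preposition conjunction adjective verb adjective verb noun noun.
Verifying each rule — rule 1 ok; rule 2 ok; rule 3 ok.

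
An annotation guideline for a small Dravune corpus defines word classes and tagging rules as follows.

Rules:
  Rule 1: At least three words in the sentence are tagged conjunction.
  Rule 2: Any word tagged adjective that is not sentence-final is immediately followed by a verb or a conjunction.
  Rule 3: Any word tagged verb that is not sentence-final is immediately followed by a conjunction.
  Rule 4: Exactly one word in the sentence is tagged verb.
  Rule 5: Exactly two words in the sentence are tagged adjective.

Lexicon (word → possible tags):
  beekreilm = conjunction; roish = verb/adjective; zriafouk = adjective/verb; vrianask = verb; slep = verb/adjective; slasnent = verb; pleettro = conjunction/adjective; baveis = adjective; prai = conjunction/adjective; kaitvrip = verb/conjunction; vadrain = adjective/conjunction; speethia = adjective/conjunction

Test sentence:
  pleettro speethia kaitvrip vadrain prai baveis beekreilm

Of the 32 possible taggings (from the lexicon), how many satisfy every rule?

Candidates per position — 1:pleettro {conjunction,adjective}; 2:speethia {adjective,conjunction}; 3:kaitvrip {verb,conjunction}; 4:vadrain {adjective,conjunction}; 5:prai {conjunction,adjective}; 6:baveis {adjective}; 7:beekreilm {conjunction}.
There are 32 candidate sequences in total.
The sequences that satisfy every rule: conjunction adjective verb conjunction conjunction adjective conjunction; adjective conjunction verb conjunction conjunction adjective conjunction.
Count = 2.

2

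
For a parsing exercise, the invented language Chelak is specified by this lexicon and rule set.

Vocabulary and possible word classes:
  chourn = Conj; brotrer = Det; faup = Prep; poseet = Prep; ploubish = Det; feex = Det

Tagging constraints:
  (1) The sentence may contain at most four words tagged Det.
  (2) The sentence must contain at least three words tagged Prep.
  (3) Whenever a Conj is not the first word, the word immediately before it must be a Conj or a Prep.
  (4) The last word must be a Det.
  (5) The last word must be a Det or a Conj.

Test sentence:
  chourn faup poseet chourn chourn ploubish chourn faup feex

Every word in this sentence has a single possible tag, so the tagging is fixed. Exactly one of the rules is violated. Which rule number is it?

3

Fixed tagging: Conj Prep Prep Conj Conj Det Conj Prep Det.
Checking each rule: R1 ok, R2 ok, R3 fails, R4 ok, R5 ok.
Only rule 3 fails.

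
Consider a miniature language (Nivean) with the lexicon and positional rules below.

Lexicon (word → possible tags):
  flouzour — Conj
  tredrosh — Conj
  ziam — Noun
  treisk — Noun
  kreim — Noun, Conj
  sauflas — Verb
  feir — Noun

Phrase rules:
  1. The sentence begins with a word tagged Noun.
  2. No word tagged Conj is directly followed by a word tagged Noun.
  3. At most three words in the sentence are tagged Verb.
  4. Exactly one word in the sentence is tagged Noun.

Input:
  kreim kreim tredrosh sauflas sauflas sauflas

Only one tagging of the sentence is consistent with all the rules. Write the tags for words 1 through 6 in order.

Noun Conj Conj Verb Verb Verb

Candidates per position — 1:kreim {Noun,Conj}; 2:kreim {Noun,Conj}; 3:tredrosh {Conj}; 4:sauflas {Verb}; 5:sauflas {Verb}; 6:sauflas {Verb}.
If word 1 were Conj, no tagging could satisfy rule 1; so word 1 is Noun.
If word 2 were Noun, no tagging could satisfy rule 4; so word 2 is Conj.
The only consistent sequence is: Noun Conj Conj Verb Verb Verb.
Rule-by-rule: rule 1 ok; rule 2 ok; rule 3 ok; rule 4 ok.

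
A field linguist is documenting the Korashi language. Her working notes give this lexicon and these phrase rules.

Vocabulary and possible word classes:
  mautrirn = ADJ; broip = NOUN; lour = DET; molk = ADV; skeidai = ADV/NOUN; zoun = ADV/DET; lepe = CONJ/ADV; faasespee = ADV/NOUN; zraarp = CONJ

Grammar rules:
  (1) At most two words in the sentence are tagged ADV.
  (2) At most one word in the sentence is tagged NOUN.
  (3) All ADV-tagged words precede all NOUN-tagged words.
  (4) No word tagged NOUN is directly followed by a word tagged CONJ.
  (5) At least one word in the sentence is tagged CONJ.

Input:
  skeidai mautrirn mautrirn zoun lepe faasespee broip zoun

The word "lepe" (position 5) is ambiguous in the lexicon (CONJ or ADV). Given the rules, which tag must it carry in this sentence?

CONJ

Candidates per position — 1:skeidai {ADV,NOUN}; 2:mautrirn {ADJ}; 3:mautrirn {ADJ}; 4:zoun {ADV,DET}; 5:lepe {CONJ,ADV}; 6:faasespee {ADV,NOUN}; 7:broip {NOUN}; 8:zoun {ADV,DET}.
Position 1: tagging it NOUN would leave rule 2 unsatisfiable, so it must be ADV.
Position 5: tagging it ADV would leave rule 5 unsatisfiable, so it must be CONJ.
Position 6: tagging it NOUN would leave rule 2 unsatisfiable, so it must be ADV.
Position 8: tagging it ADV would leave rule 1 unsatisfiable, so it must be DET.
Position 4: tagging it ADV would leave rule 1 unsatisfiable, so it must be DET.
That leaves exactly one tagging: ADV ADJ ADJ DET CONJ ADV NOUN DET.
Check: rule 1 holds; rule 2 holds; rule 3 holds; rule 4 holds; rule 5 holds.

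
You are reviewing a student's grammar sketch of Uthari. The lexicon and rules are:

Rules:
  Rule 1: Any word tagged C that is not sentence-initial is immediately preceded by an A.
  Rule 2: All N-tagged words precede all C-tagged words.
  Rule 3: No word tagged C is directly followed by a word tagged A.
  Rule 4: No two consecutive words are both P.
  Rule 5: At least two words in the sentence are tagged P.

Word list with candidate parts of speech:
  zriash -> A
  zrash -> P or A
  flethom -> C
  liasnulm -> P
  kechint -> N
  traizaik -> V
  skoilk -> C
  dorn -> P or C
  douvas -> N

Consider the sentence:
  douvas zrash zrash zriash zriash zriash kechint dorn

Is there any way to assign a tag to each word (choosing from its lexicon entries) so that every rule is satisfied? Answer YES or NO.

YES

Candidates per position — 1:douvas {N}; 2:zrash {P,A}; 3:zrash {P,A}; 4:zriash {A}; 5:zriash {A}; 6:zriash {A}; 7:kechint {N}; 8:dorn {P,C}.
One satisfying assignment: N P A A A A N P.
Verifying each rule — rule 1 ✓; rule 2 ✓; rule 3 ✓; rule 4 ✓; rule 5 ✓.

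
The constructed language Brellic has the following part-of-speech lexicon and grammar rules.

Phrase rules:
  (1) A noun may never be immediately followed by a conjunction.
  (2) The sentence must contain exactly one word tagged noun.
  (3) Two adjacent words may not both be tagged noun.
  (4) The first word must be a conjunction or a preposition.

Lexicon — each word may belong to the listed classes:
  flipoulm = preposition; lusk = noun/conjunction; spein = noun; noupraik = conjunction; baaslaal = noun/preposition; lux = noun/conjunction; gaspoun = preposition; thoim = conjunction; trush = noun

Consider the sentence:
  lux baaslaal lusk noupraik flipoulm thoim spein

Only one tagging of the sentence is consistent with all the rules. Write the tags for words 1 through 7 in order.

conjunction preposition conjunction conjunction preposition conjunction noun

Candidates per position — 1:lux {noun,conjunction}; 2:baaslaal {noun,preposition}; 3:lusk {noun,conjunction}; 4:noupraik {conjunction}; 5:flipoulm {preposition}; 6:thoim {conjunction}; 7:spein {noun}.
At position 1, choosing noun makes rule 2 impossible to satisfy; hence conjunction.
At position 2, choosing noun makes rule 1 impossible to satisfy; hence preposition.
At position 3, choosing noun makes rule 1 impossible to satisfy; hence conjunction.
The unique satisfying tagging is: conjunction preposition conjunction conjunction preposition conjunction noun.
Check: rule 1 ok; rule 2 ok; rule 3 ok; rule 4 ok.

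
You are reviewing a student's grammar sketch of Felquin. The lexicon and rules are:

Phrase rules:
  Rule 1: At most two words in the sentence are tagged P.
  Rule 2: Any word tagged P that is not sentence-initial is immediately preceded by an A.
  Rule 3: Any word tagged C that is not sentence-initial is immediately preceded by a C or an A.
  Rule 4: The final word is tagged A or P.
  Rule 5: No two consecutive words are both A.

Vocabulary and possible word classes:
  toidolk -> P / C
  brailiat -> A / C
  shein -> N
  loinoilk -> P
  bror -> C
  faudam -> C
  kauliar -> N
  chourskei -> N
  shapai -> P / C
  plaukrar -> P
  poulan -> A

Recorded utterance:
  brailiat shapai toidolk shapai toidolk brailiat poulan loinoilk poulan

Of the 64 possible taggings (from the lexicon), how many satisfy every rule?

Candidates per position — 1:brailiat {A,C}; 2:shapai {P,C}; 3:toidolk {P,C}; 4:shapai {P,C}; 5:toidolk {P,C}; 6:brailiat {A,C}; 7:poulan {A}; 8:loinoilk {P}; 9:poulan {A}.
There are 64 candidate sequences in total.
The sequences that satisfy every rule: A C C C C C A P A; C C C C C C A P A.
Count = 2.

2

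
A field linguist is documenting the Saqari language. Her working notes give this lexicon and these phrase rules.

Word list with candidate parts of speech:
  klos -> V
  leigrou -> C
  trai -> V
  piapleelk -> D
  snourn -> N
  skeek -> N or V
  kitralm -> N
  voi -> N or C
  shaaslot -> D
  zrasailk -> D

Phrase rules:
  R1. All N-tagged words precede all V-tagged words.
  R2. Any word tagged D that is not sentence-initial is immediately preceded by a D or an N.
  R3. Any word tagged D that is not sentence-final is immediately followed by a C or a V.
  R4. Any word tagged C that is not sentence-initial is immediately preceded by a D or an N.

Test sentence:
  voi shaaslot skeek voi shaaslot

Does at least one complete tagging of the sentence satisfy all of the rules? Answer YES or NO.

NO

Candidates per position — 1:voi {N,C}; 2:shaaslot {D}; 3:skeek {N,V}; 4:voi {N,C}; 5:shaaslot {D}.
Every candidate sequence violates at least one rule; no consistent tagging exists.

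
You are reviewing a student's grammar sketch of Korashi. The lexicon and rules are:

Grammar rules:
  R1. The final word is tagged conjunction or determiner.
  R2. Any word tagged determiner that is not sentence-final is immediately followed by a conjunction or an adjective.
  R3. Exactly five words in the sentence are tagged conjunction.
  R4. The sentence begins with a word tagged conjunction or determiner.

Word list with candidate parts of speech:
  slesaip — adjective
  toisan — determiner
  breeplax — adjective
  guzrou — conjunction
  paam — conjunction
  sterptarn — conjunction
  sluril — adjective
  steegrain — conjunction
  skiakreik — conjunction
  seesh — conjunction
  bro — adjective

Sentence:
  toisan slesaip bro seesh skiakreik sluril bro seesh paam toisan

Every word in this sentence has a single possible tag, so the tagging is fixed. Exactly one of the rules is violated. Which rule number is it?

Fixed tagging: determiner adjective adjective conjunction conjunction adjective adjective conjunction conjunction determiner.
Rule check: R1 ✓, R2 ✓, R3 ✗, R4 ✓.
Only rule 3 fails.

3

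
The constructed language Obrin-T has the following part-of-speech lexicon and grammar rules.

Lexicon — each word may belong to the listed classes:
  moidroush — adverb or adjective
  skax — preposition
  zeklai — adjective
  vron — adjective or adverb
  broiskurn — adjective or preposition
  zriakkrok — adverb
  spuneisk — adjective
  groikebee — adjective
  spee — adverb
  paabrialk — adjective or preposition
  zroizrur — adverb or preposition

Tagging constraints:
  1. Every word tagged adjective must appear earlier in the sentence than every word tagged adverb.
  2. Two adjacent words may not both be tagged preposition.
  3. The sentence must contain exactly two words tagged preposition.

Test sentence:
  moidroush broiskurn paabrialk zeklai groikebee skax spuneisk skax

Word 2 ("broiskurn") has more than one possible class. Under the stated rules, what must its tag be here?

adjective

Candidates per position — 1:moidroush {adverb,adjective}; 2:broiskurn {adjective,preposition}; 3:paabrialk {adjective,preposition}; 4:zeklai {adjective}; 5:groikebee {adjective}; 6:skax {preposition}; 7:spuneisk {adjective}; 8:skax {preposition}.
Position 1: tagging it adverb would leave rule 1 unsatisfiable, so it must be adjective.
Position 2: tagging it preposition would leave rule 3 unsatisfiable, so it must be adjective.
Position 3: tagging it preposition would leave rule 3 unsatisfiable, so it must be adjective.
The unique satisfying tagging is: adjective adjective adjective adjective adjective preposition adjective preposition.
Checking: rule 1 ok; rule 2 ok; rule 3 ok.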